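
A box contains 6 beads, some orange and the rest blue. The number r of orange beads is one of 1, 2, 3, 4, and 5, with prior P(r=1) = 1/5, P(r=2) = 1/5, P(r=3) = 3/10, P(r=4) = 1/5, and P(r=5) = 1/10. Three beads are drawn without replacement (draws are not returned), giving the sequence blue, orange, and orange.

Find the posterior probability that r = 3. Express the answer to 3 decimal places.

0.391

Under each hypothesis, the probability of the observed sequence is: P(data | r = 1) = (5/6)(1/5)(0/4) = 0; P(data | r = 2) = (4/6)(2/5)(1/4) = 1/15; P(data | r = 3) = (3/6)(3/5)(2/4) = 3/20; P(data | r = 4) = (2/6)(4/5)(3/4) = 1/5; P(data | r = 5) = (1/6)(5/5)(4/4) = 1/6.
The prior-weighted likelihoods are 1/5 · 0 = 0, 1/5 · 1/15 = 1/75, 3/10 · 3/20 = 9/200, 1/5 · 1/5 = 1/25, 1/10 · 1/6 = 1/60; with total 23/200.
Therefore the posterior P(r = 3 | data) = (9/200) / (23/200) = 9/23.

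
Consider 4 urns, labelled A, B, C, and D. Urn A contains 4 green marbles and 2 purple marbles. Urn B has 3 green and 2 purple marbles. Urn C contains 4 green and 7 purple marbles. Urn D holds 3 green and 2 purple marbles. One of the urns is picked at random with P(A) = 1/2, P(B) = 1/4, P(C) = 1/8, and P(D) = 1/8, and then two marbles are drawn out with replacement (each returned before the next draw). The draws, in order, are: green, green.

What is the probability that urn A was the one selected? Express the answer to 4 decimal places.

0.5946

Compute the likelihood of the observed sequence for each case: P(data | urn A) = (4/6)(4/6) = 0.44444; P(data | urn B) = (3/5)(3/5) = 0.36; P(data | urn C) = (4/11)(4/11) = 0.13223; P(data | urn D) = (3/5)(3/5) = 0.36.
Weighting by the prior gives 1/2 · 0.44444 = 0.22222, 1/4 · 0.36 = 0.09, 1/8 · 0.13223 = 0.016529, 1/8 · 0.36 = 0.045; these sum to 0.37375.
By Bayes' rule, P(urn A | data) = (0.22222) / (0.37375) = 0.59457.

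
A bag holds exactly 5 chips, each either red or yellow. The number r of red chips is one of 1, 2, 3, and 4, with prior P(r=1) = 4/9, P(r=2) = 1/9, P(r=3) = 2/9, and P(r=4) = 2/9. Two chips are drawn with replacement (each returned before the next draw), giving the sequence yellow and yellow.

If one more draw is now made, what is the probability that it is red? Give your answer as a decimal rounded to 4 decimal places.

Compute the likelihood of the observed sequence for each case: P(data | r = 1) = (4/5)(4/5) = 16/25; P(data | r = 2) = (3/5)(3/5) = 9/25; P(data | r = 3) = (2/5)(2/5) = 4/25; P(data | r = 4) = (1/5)(1/5) = 1/25.
The prior-weighted likelihoods are 4/9 · 16/25 = 64/225, 1/9 · 9/25 = 1/25, 2/9 · 4/25 = 8/225, 2/9 · 1/25 = 2/225; summing to 83/225.
The posterior is then P(r = 1 | data) = 64/83, P(r = 2 | data) = 9/83, P(r = 3 | data) = 8/83, P(r = 4 | data) = 2/83.
So P(red next | data) = Σ P(red next | H) P(H | data) = (1/5)(64/83) + (2/5)(9/83) + (3/5)(8/83) + (4/5)(2/83) = 114/415.

0.2747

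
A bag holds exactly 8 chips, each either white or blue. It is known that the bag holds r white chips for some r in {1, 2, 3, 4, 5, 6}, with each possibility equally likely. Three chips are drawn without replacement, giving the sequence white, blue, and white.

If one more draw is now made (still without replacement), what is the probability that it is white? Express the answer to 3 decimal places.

0.520

For each hypothesis, P(data | H) works out to: P(data | r = 1) = (1/8)(7/7)(0/6) = 0; P(data | r = 2) = (2/8)(6/7)(1/6) = 1/28; P(data | r = 3) = (3/8)(5/7)(2/6) = 5/56; P(data | r = 4) = (4/8)(4/7)(3/6) = 1/7; P(data | r = 5) = (5/8)(3/7)(4/6) = 5/28; P(data | r = 6) = (6/8)(2/7)(5/6) = 5/28.
The prior-weighted likelihoods are 1/6 · 0 = 0, 1/6 · 1/28 = 1/168, 1/6 · 5/56 = 5/336, 1/6 · 1/7 = 1/42, 1/6 · 5/28 = 5/168, 1/6 · 5/28 = 5/168; these sum to 5/48.
Normalising, the posterior is P(r = 1 | data) = 0, P(r = 2 | data) = 2/35, P(r = 3 | data) = 1/7, P(r = 4 | data) = 8/35, P(r = 5 | data) = 2/7, P(r = 6 | data) = 2/7.
The predictive probability is P(white next | data) = (0)(2/35) + (1/5)(1/7) + (2/5)(8/35) + (3/5)(2/7) + (4/5)(2/7) = 13/25.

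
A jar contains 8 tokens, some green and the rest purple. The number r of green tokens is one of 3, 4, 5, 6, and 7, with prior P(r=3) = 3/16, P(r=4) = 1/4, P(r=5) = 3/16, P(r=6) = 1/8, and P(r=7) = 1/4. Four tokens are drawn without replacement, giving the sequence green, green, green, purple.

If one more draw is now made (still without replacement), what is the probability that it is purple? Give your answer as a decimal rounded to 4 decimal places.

Compute the likelihood of the observed sequence for each case: P(data | r = 3) = (3/8)(2/7)(1/6)(5/5) = 0.017857; P(data | r = 4) = (4/8)(3/7)(2/6)(4/5) = 0.057143; P(data | r = 5) = (5/8)(4/7)(3/6)(3/5) = 0.10714; P(data | r = 6) = (6/8)(5/7)(4/6)(2/5) = 0.14286; P(data | r = 7) = (7/8)(6/7)(5/6)(1/5) = 0.125.
The prior-weighted likelihoods are 3/16 · 0.017857 = 0.0033482, 1/4 · 0.057143 = 0.014286, 3/16 · 0.10714 = 0.020089, 1/8 · 0.14286 = 0.017857, 1/4 · 0.125 = 0.03125; these sum to 0.08683.
The posterior is then P(r = 3 | data) = 0.03856, P(r = 4 | data) = 0.16452, P(r = 5 | data) = 0.23136, P(r = 6 | data) = 0.20566, P(r = 7 | data) = 0.3599.
The predictive probability is P(purple next | data) = (1)(0.03856) + (3/4)(0.16452) + (1/2)(0.23136) + (1/4)(0.20566) + (0)(0.3599) = 0.32905.

0.3290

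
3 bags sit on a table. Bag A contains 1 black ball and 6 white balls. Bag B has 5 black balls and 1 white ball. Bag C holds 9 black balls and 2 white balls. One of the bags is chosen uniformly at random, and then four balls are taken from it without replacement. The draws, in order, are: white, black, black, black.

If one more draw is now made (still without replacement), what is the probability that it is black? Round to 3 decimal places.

Under each hypothesis, the probability of the observed sequence is: P(data | bag A) = (6/7)(1/6)(0/5) = 0; P(data | bag B) = (1/6)(5/5)(4/4)(3/3) = 1/6; P(data | bag C) = (2/11)(9/10)(8/9)(7/8) = 7/55.
The prior-weighted likelihoods are 1/3 · 0 = 0, 1/3 · 1/6 = 1/18, 1/3 · 7/55 = 7/165; with total 97/990.
The posterior is then P(bag A | data) = 0, P(bag B | data) = 55/97, P(bag C | data) = 42/97.
The predictive probability is P(black next | data) = (1)(55/97) + (6/7)(42/97) = 91/97.

0.938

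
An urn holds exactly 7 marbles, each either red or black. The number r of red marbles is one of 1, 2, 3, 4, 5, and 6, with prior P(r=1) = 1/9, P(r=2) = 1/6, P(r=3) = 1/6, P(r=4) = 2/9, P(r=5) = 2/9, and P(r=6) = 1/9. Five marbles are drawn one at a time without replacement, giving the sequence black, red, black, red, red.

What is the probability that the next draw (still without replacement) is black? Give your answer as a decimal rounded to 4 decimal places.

0.3962

Compute the likelihood of the observed sequence for each case: P(data | r = 1) = (6/7)(1/6)(5/5)(0/4) = 0; P(data | r = 2) = (5/7)(2/6)(4/5)(1/4)(0/3) = 0; P(data | r = 3) = (4/7)(3/6)(3/5)(2/4)(1/3) = 0.028571; P(data | r = 4) = (3/7)(4/6)(2/5)(3/4)(2/3) = 0.057143; P(data | r = 5) = (2/7)(5/6)(1/5)(4/4)(3/3) = 0.047619; P(data | r = 6) = (1/7)(6/6)(0/5) = 0.
Multiplying each by its prior: 1/9 · 0 = 0, 1/6 · 0 = 0, 1/6 · 0.028571 = 0.0047619, 2/9 · 0.057143 = 0.012698, 2/9 · 0.047619 = 0.010582, 1/9 · 0 = 0; summing to 0.028042.
The posterior is then P(r = 1 | data) = 0, P(r = 2 | data) = 0, P(r = 3 | data) = 0.16981, P(r = 4 | data) = 0.45283, P(r = 5 | data) = 0.37736, P(r = 6 | data) = 0.
Averaging over the posterior, P(black next | data) = (1)(0.16981) + (1/2)(0.45283) + (0)(0.37736) = 0.39623.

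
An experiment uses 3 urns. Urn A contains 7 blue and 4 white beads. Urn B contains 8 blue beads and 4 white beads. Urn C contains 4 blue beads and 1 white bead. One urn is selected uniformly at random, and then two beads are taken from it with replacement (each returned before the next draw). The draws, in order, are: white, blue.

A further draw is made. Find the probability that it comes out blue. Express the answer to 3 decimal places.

Compute the likelihood of the observed sequence for each case: P(data | urn A) = (4/11)(7/11) = 0.2314; P(data | urn B) = (4/12)(8/12) = 0.22222; P(data | urn C) = (1/5)(4/5) = 0.16.
The prior-weighted likelihoods are 1/3 · 0.2314 = 0.077135, 1/3 · 0.22222 = 0.074074, 1/3 · 0.16 = 0.053333; with total 0.20454.
Dividing through by the total gives posterior P(urn A | data) = 0.37711, P(urn B | data) = 0.36215, P(urn C | data) = 0.26074.
Averaging over the posterior, P(blue next | data) = (7/11)(0.37711) + (2/3)(0.36215) + (4/5)(0.26074) = 0.69001.

0.690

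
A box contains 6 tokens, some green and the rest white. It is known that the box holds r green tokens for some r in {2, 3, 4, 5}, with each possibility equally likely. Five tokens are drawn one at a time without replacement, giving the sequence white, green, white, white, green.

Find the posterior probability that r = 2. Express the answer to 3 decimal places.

Under each hypothesis, the probability of the observed sequence is: P(data | r = 2) = (4/6)(2/5)(3/4)(2/3)(1/2) = 1/15; P(data | r = 3) = (3/6)(3/5)(2/4)(1/3)(2/2) = 1/20; P(data | r = 4) = (2/6)(4/5)(1/4)(0/3) = 0; P(data | r = 5) = (1/6)(5/5)(0/4) = 0.
The prior-weighted likelihoods are 1/4 · 1/15 = 1/60, 1/4 · 1/20 = 1/80, 1/4 · 0 = 0, 1/4 · 0 = 0; with total 7/240.
Hence P(r = 2 | data) = (1/60) / (7/240) = 4/7.

0.571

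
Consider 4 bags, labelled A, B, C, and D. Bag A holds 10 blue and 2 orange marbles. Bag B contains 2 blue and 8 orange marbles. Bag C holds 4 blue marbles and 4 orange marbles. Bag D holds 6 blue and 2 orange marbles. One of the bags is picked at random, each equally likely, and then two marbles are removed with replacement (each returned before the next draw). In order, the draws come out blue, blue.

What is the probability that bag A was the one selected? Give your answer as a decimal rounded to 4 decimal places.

0.4489

For each hypothesis, P(data | H) works out to: P(data | bag A) = (10/12)(10/12) = 0.69444; P(data | bag B) = (2/10)(2/10) = 0.04; P(data | bag C) = (4/8)(4/8) = 0.25; P(data | bag D) = (6/8)(6/8) = 0.5625.
Weighting by the prior gives 1/4 · 0.69444 = 0.17361, 1/4 · 0.04 = 0.01, 1/4 · 0.25 = 0.0625, 1/4 · 0.5625 = 0.14062; summing to 0.38674.
Therefore the posterior P(bag A | data) = (0.17361) / (0.38674) = 0.44891.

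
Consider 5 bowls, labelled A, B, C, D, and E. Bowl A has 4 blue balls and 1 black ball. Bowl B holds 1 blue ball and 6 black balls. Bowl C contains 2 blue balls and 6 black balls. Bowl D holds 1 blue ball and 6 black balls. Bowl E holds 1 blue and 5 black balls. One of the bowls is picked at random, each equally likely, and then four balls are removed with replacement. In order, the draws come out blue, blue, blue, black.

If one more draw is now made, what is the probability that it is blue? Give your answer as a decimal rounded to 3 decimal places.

0.701

The likelihood of the observed sequence under each hypothesis: P(data | bowl A) = (4/5)(4/5)(4/5)(1/5) = 0.1024; P(data | bowl B) = (1/7)(1/7)(1/7)(6/7) = 0.002499; P(data | bowl C) = (2/8)(2/8)(2/8)(6/8) = 0.011719; P(data | bowl D) = (1/7)(1/7)(1/7)(6/7) = 0.002499; P(data | bowl E) = (1/6)(1/6)(1/6)(5/6) = 0.003858.
The prior-weighted likelihoods are 1/5 · 0.1024 = 0.02048, 1/5 · 0.002499 = 0.00049979, 1/5 · 0.011719 = 0.0023437, 1/5 · 0.002499 = 0.00049979, 1/5 · 0.003858 = 0.0007716; with total 0.024595.
Dividing through by the total gives posterior P(bowl A | data) = 0.83269, P(bowl B | data) = 0.020321, P(bowl C | data) = 0.095294, P(bowl D | data) = 0.020321, P(bowl E | data) = 0.031373.
So P(blue next | data) = Σ P(blue next | H) P(H | data) = (4/5)(0.83269) + (1/7)(0.020321) + (1/4)(0.095294) + (1/7)(0.020321) + (1/6)(0.031373) = 0.70101.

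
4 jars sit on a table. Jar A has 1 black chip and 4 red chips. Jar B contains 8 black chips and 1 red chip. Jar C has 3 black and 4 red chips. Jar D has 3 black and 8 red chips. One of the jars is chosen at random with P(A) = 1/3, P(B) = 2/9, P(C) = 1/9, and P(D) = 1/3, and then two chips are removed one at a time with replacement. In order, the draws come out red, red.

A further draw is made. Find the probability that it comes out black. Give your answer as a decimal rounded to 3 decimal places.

0.254

The likelihood of the observed sequence under each hypothesis: P(data | jar A) = (4/5)(4/5) = 0.64; P(data | jar B) = (1/9)(1/9) = 0.012346; P(data | jar C) = (4/7)(4/7) = 0.32653; P(data | jar D) = (8/11)(8/11) = 0.52893.
Weighting by the prior gives 1/3 · 0.64 = 0.21333, 2/9 · 0.012346 = 0.0027435, 1/9 · 0.32653 = 0.036281, 1/3 · 0.52893 = 0.17631; with total 0.42867.
The posterior is then P(jar A | data) = 0.49767, P(jar B | data) = 0.0064, P(jar C | data) = 0.084637, P(jar D | data) = 0.4113.
So P(black next | data) = Σ P(black next | H) P(H | data) = (1/5)(0.49767) + (8/9)(0.0064) + (3/7)(0.084637) + (3/11)(0.4113) = 0.25367.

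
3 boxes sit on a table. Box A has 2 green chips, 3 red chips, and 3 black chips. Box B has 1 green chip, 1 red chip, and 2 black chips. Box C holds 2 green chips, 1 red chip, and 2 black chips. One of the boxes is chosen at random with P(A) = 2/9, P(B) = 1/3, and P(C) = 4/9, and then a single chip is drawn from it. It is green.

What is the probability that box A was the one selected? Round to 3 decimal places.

0.175

Compute the likelihood of this draw for each case: P(data | box A) = (2/8) = 1/4; P(data | box B) = (1/4) = 1/4; P(data | box C) = (2/5) = 2/5.
The prior-weighted likelihoods are 2/9 · 1/4 = 1/18, 1/3 · 1/4 = 1/12, 4/9 · 2/5 = 8/45; these sum to 19/60.
So P(box A | data) = (1/18) / (19/60) = 10/57.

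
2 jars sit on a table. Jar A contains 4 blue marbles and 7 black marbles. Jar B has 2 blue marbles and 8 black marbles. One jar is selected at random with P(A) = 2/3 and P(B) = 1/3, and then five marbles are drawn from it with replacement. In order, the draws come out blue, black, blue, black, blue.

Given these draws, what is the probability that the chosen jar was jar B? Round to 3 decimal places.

0.116

The likelihood of the observed sequence under each hypothesis: P(data | jar A) = (4/11)(7/11)(4/11)(7/11)(4/11) = 0.019472; P(data | jar B) = (2/10)(8/10)(2/10)(8/10)(2/10) = 0.00512.
The prior-weighted likelihoods are 2/3 · 0.019472 = 0.012981, 1/3 · 0.00512 = 0.0017067; with total 0.014688.
Therefore the posterior P(jar B | data) = (0.0017067) / (0.014688) = 0.11619.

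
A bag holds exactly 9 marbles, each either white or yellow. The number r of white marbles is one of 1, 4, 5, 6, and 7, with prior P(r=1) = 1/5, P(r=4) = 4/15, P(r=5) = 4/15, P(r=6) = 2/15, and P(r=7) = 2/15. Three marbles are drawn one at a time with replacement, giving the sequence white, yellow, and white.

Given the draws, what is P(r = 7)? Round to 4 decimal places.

Under each hypothesis, the probability of the observed sequence is: P(data | r = 1) = (1/9)(8/9)(1/9) = 0.010974; P(data | r = 4) = (4/9)(5/9)(4/9) = 0.10974; P(data | r = 5) = (5/9)(4/9)(5/9) = 0.13717; P(data | r = 6) = (6/9)(3/9)(6/9) = 0.14815; P(data | r = 7) = (7/9)(2/9)(7/9) = 0.13443.
Weighting by the prior gives 1/5 · 0.010974 = 0.0021948, 4/15 · 0.10974 = 0.029264, 4/15 · 0.13717 = 0.03658, 2/15 · 0.14815 = 0.019753, 2/15 · 0.13443 = 0.017924; summing to 0.10572.
Hence P(r = 7 | data) = (0.017924) / (0.10572) = 0.16955.

0.1696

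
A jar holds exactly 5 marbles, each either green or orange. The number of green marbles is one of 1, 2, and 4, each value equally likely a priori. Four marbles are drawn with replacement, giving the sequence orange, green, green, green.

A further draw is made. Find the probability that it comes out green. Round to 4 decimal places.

0.6696

Under each hypothesis, the probability of the observed sequence is: P(data | r = 1) = (4/5)(1/5)(1/5)(1/5) = 0.0064; P(data | r = 2) = (3/5)(2/5)(2/5)(2/5) = 0.0384; P(data | r = 4) = (1/5)(4/5)(4/5)(4/5) = 0.1024.
The prior-weighted likelihoods are 1/3 · 0.0064 = 0.0021333, 1/3 · 0.0384 = 0.0128, 1/3 · 0.1024 = 0.034133; with total 0.049067.
Dividing through by the total gives posterior P(r = 1 | data) = 0.043478, P(r = 2 | data) = 0.26087, P(r = 4 | data) = 0.69565.
So P(green next | data) = Σ P(green next | H) P(H | data) = (1/5)(0.043478) + (2/5)(0.26087) + (4/5)(0.69565) = 0.66957.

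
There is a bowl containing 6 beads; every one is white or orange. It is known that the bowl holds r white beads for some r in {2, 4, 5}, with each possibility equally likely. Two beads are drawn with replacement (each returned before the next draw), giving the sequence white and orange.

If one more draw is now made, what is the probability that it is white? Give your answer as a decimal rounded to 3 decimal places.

For each hypothesis, P(data | H) works out to: P(data | r = 2) = (2/6)(4/6) = 2/9; P(data | r = 4) = (4/6)(2/6) = 2/9; P(data | r = 5) = (5/6)(1/6) = 5/36.
Multiplying each by its prior: 1/3 · 2/9 = 2/27, 1/3 · 2/9 = 2/27, 1/3 · 5/36 = 5/108; with total 7/36.
The posterior is then P(r = 2 | data) = 8/21, P(r = 4 | data) = 8/21, P(r = 5 | data) = 5/21.
So P(white next | data) = Σ P(white next | H) P(H | data) = (1/3)(8/21) + (2/3)(8/21) + (5/6)(5/21) = 73/126.

0.579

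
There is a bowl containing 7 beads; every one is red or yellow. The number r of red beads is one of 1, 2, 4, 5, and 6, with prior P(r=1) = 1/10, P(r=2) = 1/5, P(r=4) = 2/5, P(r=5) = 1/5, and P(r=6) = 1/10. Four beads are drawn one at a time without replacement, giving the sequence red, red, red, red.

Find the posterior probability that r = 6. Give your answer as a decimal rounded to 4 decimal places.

Compute the likelihood of the observed sequence for each case: P(data | r = 1) = (1/7)(0/6) = 0; P(data | r = 2) = (2/7)(1/6)(0/5) = 0; P(data | r = 4) = (4/7)(3/6)(2/5)(1/4) = 1/35; P(data | r = 5) = (5/7)(4/6)(3/5)(2/4) = 1/7; P(data | r = 6) = (6/7)(5/6)(4/5)(3/4) = 3/7.
Multiplying each by its prior: 1/10 · 0 = 0, 1/5 · 0 = 0, 2/5 · 1/35 = 2/175, 1/5 · 1/7 = 1/35, 1/10 · 3/7 = 3/70; these sum to 29/350.
Hence P(r = 6 | data) = (3/70) / (29/350) = 15/29.

0.5172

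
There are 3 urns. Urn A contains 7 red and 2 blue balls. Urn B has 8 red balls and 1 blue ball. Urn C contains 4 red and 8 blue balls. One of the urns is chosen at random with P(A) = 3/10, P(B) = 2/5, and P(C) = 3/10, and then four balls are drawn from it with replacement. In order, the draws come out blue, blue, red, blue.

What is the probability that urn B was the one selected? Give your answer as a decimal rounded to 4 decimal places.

0.0149

Compute the likelihood of the observed sequence for each case: P(data | urn A) = (2/9)(2/9)(7/9)(2/9) = 0.0085353; P(data | urn B) = (1/9)(1/9)(8/9)(1/9) = 0.0012193; P(data | urn C) = (8/12)(8/12)(4/12)(8/12) = 0.098765.
Multiplying each by its prior: 3/10 · 0.0085353 = 0.0025606, 2/5 · 0.0012193 = 0.00048773, 3/10 · 0.098765 = 0.02963; these sum to 0.032678.
Therefore the posterior P(urn B | data) = (0.00048773) / (0.032678) = 0.014925.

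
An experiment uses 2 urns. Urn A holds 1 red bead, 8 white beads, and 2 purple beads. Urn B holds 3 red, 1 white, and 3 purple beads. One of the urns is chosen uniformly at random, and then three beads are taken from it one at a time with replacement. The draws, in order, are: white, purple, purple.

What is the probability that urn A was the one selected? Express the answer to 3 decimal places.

0.478

For each hypothesis, P(data | H) works out to: P(data | urn A) = (8/11)(2/11)(2/11) = 0.024042; P(data | urn B) = (1/7)(3/7)(3/7) = 0.026239.
Weighting by the prior gives 1/2 · 0.024042 = 0.012021, 1/2 · 0.026239 = 0.01312; summing to 0.025141.
Therefore the posterior P(urn A | data) = (0.012021) / (0.025141) = 0.47815.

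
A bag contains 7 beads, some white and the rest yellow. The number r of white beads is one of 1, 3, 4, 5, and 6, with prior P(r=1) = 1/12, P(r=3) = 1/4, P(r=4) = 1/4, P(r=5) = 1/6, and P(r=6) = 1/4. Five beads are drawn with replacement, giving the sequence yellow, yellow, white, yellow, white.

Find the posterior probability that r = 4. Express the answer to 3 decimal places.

Under each hypothesis, the probability of the observed sequence is: P(data | r = 1) = (6/7)(6/7)(1/7)(6/7)(1/7) = 0.012852; P(data | r = 3) = (4/7)(4/7)(3/7)(4/7)(3/7) = 0.034271; P(data | r = 4) = (3/7)(3/7)(4/7)(3/7)(4/7) = 0.025704; P(data | r = 5) = (2/7)(2/7)(5/7)(2/7)(5/7) = 0.0119; P(data | r = 6) = (1/7)(1/7)(6/7)(1/7)(6/7) = 0.002142.
The prior-weighted likelihoods are 1/12 · 0.012852 = 0.001071, 1/4 · 0.034271 = 0.0085679, 1/4 · 0.025704 = 0.0064259, 1/6 · 0.0119 = 0.0019833, 1/4 · 0.002142 = 0.00053549; with total 0.018584.
Hence P(r = 4 | data) = (0.0064259) / (0.018584) = 0.34578.

0.346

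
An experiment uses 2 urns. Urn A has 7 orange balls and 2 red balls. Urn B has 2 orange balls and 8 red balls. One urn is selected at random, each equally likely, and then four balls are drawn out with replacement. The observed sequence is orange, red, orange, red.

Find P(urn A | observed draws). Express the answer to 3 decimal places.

0.539

Compute the likelihood of the observed sequence for each case: P(data | urn A) = (7/9)(2/9)(7/9)(2/9) = 0.029873; P(data | urn B) = (2/10)(8/10)(2/10)(8/10) = 0.0256.
The prior-weighted likelihoods are 1/2 · 0.029873 = 0.014937, 1/2 · 0.0256 = 0.0128; these sum to 0.027737.
Hence P(urn A | data) = (0.014937) / (0.027737) = 0.53852.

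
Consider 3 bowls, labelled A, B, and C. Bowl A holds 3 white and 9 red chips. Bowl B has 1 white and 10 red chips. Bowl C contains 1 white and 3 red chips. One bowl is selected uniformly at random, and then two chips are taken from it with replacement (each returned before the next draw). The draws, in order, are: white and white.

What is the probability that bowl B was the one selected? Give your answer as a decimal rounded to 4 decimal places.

0.0620

Compute the likelihood of the observed sequence for each case: P(data | bowl A) = (3/12)(3/12) = 1/16; P(data | bowl B) = (1/11)(1/11) = 1/121; P(data | bowl C) = (1/4)(1/4) = 1/16.
Multiplying each by its prior: 1/3 · 1/16 = 1/48, 1/3 · 1/121 = 1/363, 1/3 · 1/16 = 1/48; with total 43/968.
So P(bowl B | data) = (1/363) / (43/968) = 8/129.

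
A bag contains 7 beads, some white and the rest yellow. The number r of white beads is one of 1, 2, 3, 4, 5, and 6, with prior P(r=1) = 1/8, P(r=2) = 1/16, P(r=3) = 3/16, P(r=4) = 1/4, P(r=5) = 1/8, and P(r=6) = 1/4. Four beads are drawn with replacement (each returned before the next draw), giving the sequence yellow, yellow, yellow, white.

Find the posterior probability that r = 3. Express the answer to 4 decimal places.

Under each hypothesis, the probability of the observed sequence is: P(data | r = 1) = (6/7)(6/7)(6/7)(1/7) = 0.089963; P(data | r = 2) = (5/7)(5/7)(5/7)(2/7) = 0.10412; P(data | r = 3) = (4/7)(4/7)(4/7)(3/7) = 0.079967; P(data | r = 4) = (3/7)(3/7)(3/7)(4/7) = 0.044981; P(data | r = 5) = (2/7)(2/7)(2/7)(5/7) = 0.01666; P(data | r = 6) = (1/7)(1/7)(1/7)(6/7) = 0.002499.
Weighting by the prior gives 1/8 · 0.089963 = 0.011245, 1/16 · 0.10412 = 0.0065077, 3/16 · 0.079967 = 0.014994, 1/4 · 0.044981 = 0.011245, 1/8 · 0.01666 = 0.0020825, 1/4 · 0.002499 = 0.00062474; with total 0.046699.
Therefore the posterior P(r = 3 | data) = (0.014994) / (0.046699) = 0.32107.

0.3211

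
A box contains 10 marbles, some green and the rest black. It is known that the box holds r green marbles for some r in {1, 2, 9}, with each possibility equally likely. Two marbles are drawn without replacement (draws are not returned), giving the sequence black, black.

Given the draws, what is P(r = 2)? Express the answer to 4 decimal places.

Under each hypothesis, the probability of the observed sequence is: P(data | r = 1) = (9/10)(8/9) = 4/5; P(data | r = 2) = (8/10)(7/9) = 28/45; P(data | r = 9) = (1/10)(0/9) = 0.
Weighting by the prior gives 1/3 · 4/5 = 4/15, 1/3 · 28/45 = 28/135, 1/3 · 0 = 0; these sum to 64/135.
So P(r = 2 | data) = (28/135) / (64/135) = 7/16.

0.4375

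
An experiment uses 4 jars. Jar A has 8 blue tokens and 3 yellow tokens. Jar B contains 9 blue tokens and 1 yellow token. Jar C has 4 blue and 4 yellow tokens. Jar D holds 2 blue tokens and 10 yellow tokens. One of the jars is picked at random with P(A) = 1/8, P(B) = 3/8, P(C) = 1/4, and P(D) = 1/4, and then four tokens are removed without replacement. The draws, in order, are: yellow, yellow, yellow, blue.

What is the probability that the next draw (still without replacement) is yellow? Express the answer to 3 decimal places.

0.663

For each hypothesis, P(data | H) works out to: P(data | jar A) = (3/11)(2/10)(1/9)(8/8) = 0.0060606; P(data | jar B) = (1/10)(0/9) = 0; P(data | jar C) = (4/8)(3/7)(2/6)(4/5) = 0.057143; P(data | jar D) = (10/12)(9/11)(8/10)(2/9) = 0.12121.
The prior-weighted likelihoods are 1/8 · 0.0060606 = 0.00075758, 3/8 · 0 = 0, 1/4 · 0.057143 = 0.014286, 1/4 · 0.12121 = 0.030303; these sum to 0.045346.
Dividing through by the total gives posterior P(jar A | data) = 0.016706, P(jar B | data) = 0, P(jar C | data) = 0.31504, P(jar D | data) = 0.66826.
So P(yellow next | data) = Σ P(yellow next | H) P(H | data) = (0)(0.016706) + (1/4)(0.31504) + (7/8)(0.66826) = 0.66348.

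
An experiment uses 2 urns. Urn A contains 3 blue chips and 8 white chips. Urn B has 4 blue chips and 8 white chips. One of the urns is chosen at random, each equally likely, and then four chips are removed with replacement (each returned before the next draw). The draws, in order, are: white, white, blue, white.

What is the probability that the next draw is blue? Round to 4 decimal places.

0.3021

Under each hypothesis, the probability of the observed sequence is: P(data | urn A) = (8/11)(8/11)(3/11)(8/11) = 0.10491; P(data | urn B) = (8/12)(8/12)(4/12)(8/12) = 0.098765.
Weighting by the prior gives 1/2 · 0.10491 = 0.052455, 1/2 · 0.098765 = 0.049383; summing to 0.10184.
Dividing through by the total gives posterior P(urn A | data) = 0.51509, P(urn B | data) = 0.48491.
Averaging over the posterior, P(blue next | data) = (3/11)(0.51509) + (1/3)(0.48491) = 0.30212.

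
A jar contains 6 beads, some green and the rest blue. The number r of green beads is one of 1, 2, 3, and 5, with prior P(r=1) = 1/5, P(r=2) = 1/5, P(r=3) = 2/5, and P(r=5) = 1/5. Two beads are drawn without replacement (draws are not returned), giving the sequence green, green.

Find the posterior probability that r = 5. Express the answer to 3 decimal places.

Compute the likelihood of the observed sequence for each case: P(data | r = 1) = (1/6)(0/5) = 0; P(data | r = 2) = (2/6)(1/5) = 1/15; P(data | r = 3) = (3/6)(2/5) = 1/5; P(data | r = 5) = (5/6)(4/5) = 2/3.
Weighting by the prior gives 1/5 · 0 = 0, 1/5 · 1/15 = 1/75, 2/5 · 1/5 = 2/25, 1/5 · 2/3 = 2/15; with total 17/75.
Therefore the posterior P(r = 5 | data) = (2/15) / (17/75) = 10/17.

0.588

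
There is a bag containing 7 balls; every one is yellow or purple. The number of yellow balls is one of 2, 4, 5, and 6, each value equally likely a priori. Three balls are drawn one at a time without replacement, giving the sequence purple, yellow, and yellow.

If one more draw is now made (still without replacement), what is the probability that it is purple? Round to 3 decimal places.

0.328

The likelihood of the observed sequence under each hypothesis: P(data | r = 2) = (5/7)(2/6)(1/5) = 1/21; P(data | r = 4) = (3/7)(4/6)(3/5) = 6/35; P(data | r = 5) = (2/7)(5/6)(4/5) = 4/21; P(data | r = 6) = (1/7)(6/6)(5/5) = 1/7.
Weighting by the prior gives 1/4 · 1/21 = 1/84, 1/4 · 6/35 = 3/70, 1/4 · 4/21 = 1/21, 1/4 · 1/7 = 1/28; these sum to 29/210.
Dividing through by the total gives posterior P(r = 2 | data) = 5/58, P(r = 4 | data) = 9/29, P(r = 5 | data) = 10/29, P(r = 6 | data) = 15/58.
The predictive probability is P(purple next | data) = (1)(5/58) + (1/2)(9/29) + (1/4)(10/29) + (0)(15/58) = 19/58.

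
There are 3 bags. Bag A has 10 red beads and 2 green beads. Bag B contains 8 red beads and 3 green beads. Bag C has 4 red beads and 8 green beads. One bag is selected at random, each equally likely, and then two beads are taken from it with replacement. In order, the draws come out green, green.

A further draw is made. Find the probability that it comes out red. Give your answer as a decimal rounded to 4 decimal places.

0.4123

The likelihood of the observed sequence under each hypothesis: P(data | bag A) = (2/12)(2/12) = 0.027778; P(data | bag B) = (3/11)(3/11) = 0.07438; P(data | bag C) = (8/12)(8/12) = 0.44444.
The prior-weighted likelihoods are 1/3 · 0.027778 = 0.0092593, 1/3 · 0.07438 = 0.024793, 1/3 · 0.44444 = 0.14815; these sum to 0.1822.
Dividing through by the total gives posterior P(bag A | data) = 0.050819, P(bag B | data) = 0.13608, P(bag C | data) = 0.8131.
So P(red next | data) = Σ P(red next | H) P(H | data) = (5/6)(0.050819) + (8/11)(0.13608) + (1/3)(0.8131) = 0.41235.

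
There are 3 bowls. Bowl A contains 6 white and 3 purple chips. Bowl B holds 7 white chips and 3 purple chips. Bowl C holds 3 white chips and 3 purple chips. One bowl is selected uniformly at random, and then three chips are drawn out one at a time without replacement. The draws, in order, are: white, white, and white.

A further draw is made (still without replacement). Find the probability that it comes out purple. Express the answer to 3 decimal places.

0.507

For each hypothesis, P(data | H) works out to: P(data | bowl A) = (6/9)(5/8)(4/7) = 0.2381; P(data | bowl B) = (7/10)(6/9)(5/8) = 0.29167; P(data | bowl C) = (3/6)(2/5)(1/4) = 0.05.
Weighting by the prior gives 1/3 · 0.2381 = 0.079365, 1/3 · 0.29167 = 0.097222, 1/3 · 0.05 = 0.016667; with total 0.19325.
The posterior is then P(bowl A | data) = 0.41068, P(bowl B | data) = 0.50308, P(bowl C | data) = 0.086242.
The predictive probability is P(purple next | data) = (1/2)(0.41068) + (3/7)(0.50308) + (1)(0.086242) = 0.50719.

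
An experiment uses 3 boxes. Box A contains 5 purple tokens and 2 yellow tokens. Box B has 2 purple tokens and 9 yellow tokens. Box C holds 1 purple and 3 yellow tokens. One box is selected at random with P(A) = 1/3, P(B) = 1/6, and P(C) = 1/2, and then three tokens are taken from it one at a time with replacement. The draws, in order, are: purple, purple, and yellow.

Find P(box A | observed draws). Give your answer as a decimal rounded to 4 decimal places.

Compute the likelihood of the observed sequence for each case: P(data | box A) = (5/7)(5/7)(2/7) = 0.14577; P(data | box B) = (2/11)(2/11)(9/11) = 0.027047; P(data | box C) = (1/4)(1/4)(3/4) = 0.046875.
Weighting by the prior gives 1/3 · 0.14577 = 0.048591, 1/6 · 0.027047 = 0.0045079, 1/2 · 0.046875 = 0.023438; these sum to 0.076536.
By Bayes' rule, P(box A | data) = (0.048591) / (0.076536) = 0.63487.

0.6349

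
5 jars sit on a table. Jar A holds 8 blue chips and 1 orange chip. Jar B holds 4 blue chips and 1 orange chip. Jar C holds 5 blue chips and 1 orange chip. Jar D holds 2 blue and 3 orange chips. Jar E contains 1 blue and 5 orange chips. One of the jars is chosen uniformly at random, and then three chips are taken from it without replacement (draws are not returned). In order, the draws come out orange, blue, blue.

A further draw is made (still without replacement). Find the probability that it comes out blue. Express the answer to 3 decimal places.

0.827

Compute the likelihood of the observed sequence for each case: P(data | jar A) = (1/9)(8/8)(7/7) = 1/9; P(data | jar B) = (1/5)(4/4)(3/3) = 1/5; P(data | jar C) = (1/6)(5/5)(4/4) = 1/6; P(data | jar D) = (3/5)(2/4)(1/3) = 1/10; P(data | jar E) = (5/6)(1/5)(0/4) = 0.
Weighting by the prior gives 1/5 · 1/9 = 1/45, 1/5 · 1/5 = 1/25, 1/5 · 1/6 = 1/30, 1/5 · 1/10 = 1/50, 1/5 · 0 = 0; these sum to 26/225.
The posterior is then P(jar A | data) = 5/26, P(jar B | data) = 9/26, P(jar C | data) = 15/52, P(jar D | data) = 9/52, P(jar E | data) = 0.
Averaging over the posterior, P(blue next | data) = (1)(5/26) + (1)(9/26) + (1)(15/52) + (0)(9/52) = 43/52.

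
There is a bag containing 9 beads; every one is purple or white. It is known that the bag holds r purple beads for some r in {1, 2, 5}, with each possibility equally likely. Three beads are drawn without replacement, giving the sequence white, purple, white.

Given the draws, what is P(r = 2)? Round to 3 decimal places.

Compute the likelihood of the observed sequence for each case: P(data | r = 1) = (8/9)(1/8)(7/7) = 1/9; P(data | r = 2) = (7/9)(2/8)(6/7) = 1/6; P(data | r = 5) = (4/9)(5/8)(3/7) = 5/42.
Multiplying each by its prior: 1/3 · 1/9 = 1/27, 1/3 · 1/6 = 1/18, 1/3 · 5/42 = 5/126; summing to 25/189.
Hence P(r = 2 | data) = (1/18) / (25/189) = 21/50.

0.420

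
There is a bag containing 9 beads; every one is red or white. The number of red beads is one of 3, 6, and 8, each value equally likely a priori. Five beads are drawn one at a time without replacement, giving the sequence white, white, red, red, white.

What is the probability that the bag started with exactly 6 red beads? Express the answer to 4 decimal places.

0.2000

The likelihood of the observed sequence under each hypothesis: P(data | r = 3) = (6/9)(5/8)(3/7)(2/6)(4/5) = 1/21; P(data | r = 6) = (3/9)(2/8)(6/7)(5/6)(1/5) = 1/84; P(data | r = 8) = (1/9)(0/8) = 0.
Weighting by the prior gives 1/3 · 1/21 = 1/63, 1/3 · 1/84 = 1/252, 1/3 · 0 = 0; these sum to 5/252.
Therefore the posterior P(r = 6 | data) = (1/252) / (5/252) = 1/5.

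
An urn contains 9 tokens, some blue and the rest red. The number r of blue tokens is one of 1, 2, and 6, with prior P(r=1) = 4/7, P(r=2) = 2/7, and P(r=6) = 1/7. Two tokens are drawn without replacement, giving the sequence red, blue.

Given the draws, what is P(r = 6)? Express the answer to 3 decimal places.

0.231

The likelihood of the observed sequence under each hypothesis: P(data | r = 1) = (8/9)(1/8) = 1/9; P(data | r = 2) = (7/9)(2/8) = 7/36; P(data | r = 6) = (3/9)(6/8) = 1/4.
Multiplying each by its prior: 4/7 · 1/9 = 4/63, 2/7 · 7/36 = 1/18, 1/7 · 1/4 = 1/28; these sum to 13/84.
Hence P(r = 6 | data) = (1/28) / (13/84) = 3/13.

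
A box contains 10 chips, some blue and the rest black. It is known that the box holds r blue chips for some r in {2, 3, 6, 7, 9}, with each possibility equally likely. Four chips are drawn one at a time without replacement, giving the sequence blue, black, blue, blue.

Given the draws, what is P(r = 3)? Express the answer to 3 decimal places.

0.025

Compute the likelihood of the observed sequence for each case: P(data | r = 2) = (2/10)(8/9)(1/8)(0/7) = 0; P(data | r = 3) = (3/10)(7/9)(2/8)(1/7) = 1/120; P(data | r = 6) = (6/10)(4/9)(5/8)(4/7) = 2/21; P(data | r = 7) = (7/10)(3/9)(6/8)(5/7) = 1/8; P(data | r = 9) = (9/10)(1/9)(8/8)(7/7) = 1/10.
Multiplying each by its prior: 1/5 · 0 = 0, 1/5 · 1/120 = 1/600, 1/5 · 2/21 = 2/105, 1/5 · 1/8 = 1/40, 1/5 · 1/10 = 1/50; summing to 23/350.
By Bayes' rule, P(r = 3 | data) = (1/600) / (23/350) = 7/276.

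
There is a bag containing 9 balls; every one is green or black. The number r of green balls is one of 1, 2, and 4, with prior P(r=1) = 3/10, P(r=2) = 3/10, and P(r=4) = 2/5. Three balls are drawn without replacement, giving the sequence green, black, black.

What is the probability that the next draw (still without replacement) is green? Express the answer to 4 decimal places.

0.2730

Compute the likelihood of the observed sequence for each case: P(data | r = 1) = (1/9)(8/8)(7/7) = 1/9; P(data | r = 2) = (2/9)(7/8)(6/7) = 1/6; P(data | r = 4) = (4/9)(5/8)(4/7) = 10/63.
Weighting by the prior gives 3/10 · 1/9 = 1/30, 3/10 · 1/6 = 1/20, 2/5 · 10/63 = 4/63; summing to 37/252.
The posterior is then P(r = 1 | data) = 42/185, P(r = 2 | data) = 63/185, P(r = 4 | data) = 16/37.
Averaging over the posterior, P(green next | data) = (0)(42/185) + (1/6)(63/185) + (1/2)(16/37) = 101/370.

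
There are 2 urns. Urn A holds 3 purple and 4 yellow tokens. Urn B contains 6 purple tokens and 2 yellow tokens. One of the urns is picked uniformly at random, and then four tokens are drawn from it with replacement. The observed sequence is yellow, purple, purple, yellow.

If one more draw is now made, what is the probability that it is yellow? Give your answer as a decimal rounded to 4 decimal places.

Compute the likelihood of the observed sequence for each case: P(data | urn A) = (4/7)(3/7)(3/7)(4/7) = 0.059975; P(data | urn B) = (2/8)(6/8)(6/8)(2/8) = 0.035156.
Weighting by the prior gives 1/2 · 0.059975 = 0.029988, 1/2 · 0.035156 = 0.017578; with total 0.047566.
Dividing through by the total gives posterior P(urn A | data) = 0.63044, P(urn B | data) = 0.36956.
The predictive probability is P(yellow next | data) = (4/7)(0.63044) + (1/4)(0.36956) = 0.45264.

0.4526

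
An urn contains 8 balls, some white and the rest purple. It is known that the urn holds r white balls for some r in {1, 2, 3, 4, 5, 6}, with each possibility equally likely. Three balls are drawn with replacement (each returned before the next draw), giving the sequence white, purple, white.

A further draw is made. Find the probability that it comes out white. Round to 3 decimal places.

0.546

The likelihood of the observed sequence under each hypothesis: P(data | r = 1) = (1/8)(7/8)(1/8) = 0.013672; P(data | r = 2) = (2/8)(6/8)(2/8) = 0.046875; P(data | r = 3) = (3/8)(5/8)(3/8) = 0.087891; P(data | r = 4) = (4/8)(4/8)(4/8) = 0.125; P(data | r = 5) = (5/8)(3/8)(5/8) = 0.14648; P(data | r = 6) = (6/8)(2/8)(6/8) = 0.14062.
Weighting by the prior gives 1/6 · 0.013672 = 0.0022786, 1/6 · 0.046875 = 0.0078125, 1/6 · 0.087891 = 0.014648, 1/6 · 0.125 = 0.020833, 1/6 · 0.14648 = 0.024414, 1/6 · 0.14062 = 0.023438; these sum to 0.093424.
The posterior is then P(r = 1 | data) = 0.02439, P(r = 2 | data) = 0.083624, P(r = 3 | data) = 0.15679, P(r = 4 | data) = 0.223, P(r = 5 | data) = 0.26132, P(r = 6 | data) = 0.25087.
Averaging over the posterior, P(white next | data) = (1/8)(0.02439) + (1/4)(0.083624) + (3/8)(0.15679) + (1/2)(0.223) + (5/8)(0.26132) + (3/4)(0.25087) = 0.54573.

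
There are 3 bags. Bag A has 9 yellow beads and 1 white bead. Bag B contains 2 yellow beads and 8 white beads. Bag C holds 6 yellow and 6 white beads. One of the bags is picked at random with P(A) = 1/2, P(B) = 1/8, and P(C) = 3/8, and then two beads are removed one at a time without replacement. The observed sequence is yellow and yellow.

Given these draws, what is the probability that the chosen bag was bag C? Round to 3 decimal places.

For each hypothesis, P(data | H) works out to: P(data | bag A) = (9/10)(8/9) = 0.8; P(data | bag B) = (2/10)(1/9) = 0.022222; P(data | bag C) = (6/12)(5/11) = 0.22727.
Weighting by the prior gives 1/2 · 0.8 = 0.4, 1/8 · 0.022222 = 0.0027778, 3/8 · 0.22727 = 0.085227; these sum to 0.48801.
So P(bag C | data) = (0.085227) / (0.48801) = 0.17464.

0.175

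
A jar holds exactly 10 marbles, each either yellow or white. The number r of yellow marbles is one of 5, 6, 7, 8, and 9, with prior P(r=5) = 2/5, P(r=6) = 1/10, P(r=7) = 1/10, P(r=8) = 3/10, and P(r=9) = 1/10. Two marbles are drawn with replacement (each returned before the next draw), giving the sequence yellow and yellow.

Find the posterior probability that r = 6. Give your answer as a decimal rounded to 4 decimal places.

0.0786

Under each hypothesis, the probability of the observed sequence is: P(data | r = 5) = (5/10)(5/10) = 1/4; P(data | r = 6) = (6/10)(6/10) = 9/25; P(data | r = 7) = (7/10)(7/10) = 49/100; P(data | r = 8) = (8/10)(8/10) = 16/25; P(data | r = 9) = (9/10)(9/10) = 81/100.
Multiplying each by its prior: 2/5 · 1/4 = 1/10, 1/10 · 9/25 = 9/250, 1/10 · 49/100 = 49/1000, 3/10 · 16/25 = 24/125, 1/10 · 81/100 = 81/1000; summing to 229/500.
Therefore the posterior P(r = 6 | data) = (9/250) / (229/500) = 18/229.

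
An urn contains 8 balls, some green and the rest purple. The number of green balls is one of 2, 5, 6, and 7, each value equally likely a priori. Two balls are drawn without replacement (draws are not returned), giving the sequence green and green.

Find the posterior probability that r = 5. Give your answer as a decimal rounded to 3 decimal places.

Under each hypothesis, the probability of the observed sequence is: P(data | r = 2) = (2/8)(1/7) = 1/28; P(data | r = 5) = (5/8)(4/7) = 5/14; P(data | r = 6) = (6/8)(5/7) = 15/28; P(data | r = 7) = (7/8)(6/7) = 3/4.
Multiplying each by its prior: 1/4 · 1/28 = 1/112, 1/4 · 5/14 = 5/56, 1/4 · 15/28 = 15/112, 1/4 · 3/4 = 3/16; summing to 47/112.
So P(r = 5 | data) = (5/56) / (47/112) = 10/47.

0.213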